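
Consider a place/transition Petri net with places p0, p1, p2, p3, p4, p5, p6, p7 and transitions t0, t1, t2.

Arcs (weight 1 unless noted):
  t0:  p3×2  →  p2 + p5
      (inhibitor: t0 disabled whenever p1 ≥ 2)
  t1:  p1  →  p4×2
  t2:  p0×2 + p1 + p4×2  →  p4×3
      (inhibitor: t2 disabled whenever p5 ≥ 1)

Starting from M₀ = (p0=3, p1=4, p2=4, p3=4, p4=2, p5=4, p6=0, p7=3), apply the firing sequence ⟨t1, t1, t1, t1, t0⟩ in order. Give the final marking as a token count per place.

step 1: fire t1:  (p0=3, p1=4, p2=4, p3=4, p4=2, p5=4, p6=0, p7=3) → (p0=3, p1=3, p2=4, p3=4, p4=4, p5=4, p6=0, p7=3)
step 2: fire t1:  (p0=3, p1=3, p2=4, p3=4, p4=4, p5=4, p6=0, p7=3) → (p0=3, p1=2, p2=4, p3=4, p4=6, p5=4, p6=0, p7=3)
step 3: fire t1:  (p0=3, p1=2, p2=4, p3=4, p4=6, p5=4, p6=0, p7=3) → (p0=3, p1=1, p2=4, p3=4, p4=8, p5=4, p6=0, p7=3)
step 4: fire t1:  (p0=3, p1=1, p2=4, p3=4, p4=8, p5=4, p6=0, p7=3) → (p0=3, p1=0, p2=4, p3=4, p4=10, p5=4, p6=0, p7=3)
step 5: fire t0:  (p0=3, p1=0, p2=4, p3=4, p4=10, p5=4, p6=0, p7=3) → (p0=3, p1=0, p2=5, p3=2, p4=10, p5=5, p6=0, p7=3)

(p0=3, p1=0, p2=5, p3=2, p4=10, p5=5, p6=0, p7=3)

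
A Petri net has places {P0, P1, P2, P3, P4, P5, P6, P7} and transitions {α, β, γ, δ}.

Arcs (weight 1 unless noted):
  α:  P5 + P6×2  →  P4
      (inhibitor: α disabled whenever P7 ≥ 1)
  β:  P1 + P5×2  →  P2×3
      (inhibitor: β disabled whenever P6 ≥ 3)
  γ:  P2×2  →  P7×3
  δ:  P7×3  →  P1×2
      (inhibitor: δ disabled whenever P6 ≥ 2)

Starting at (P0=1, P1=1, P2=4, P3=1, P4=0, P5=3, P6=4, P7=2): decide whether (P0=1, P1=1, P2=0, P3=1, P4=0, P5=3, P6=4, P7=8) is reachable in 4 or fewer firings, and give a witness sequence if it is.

YES — reachable via ⟨γ, γ⟩ (2 firings)

step 1: fire γ:  (P0=1, P1=1, P2=4, P3=1, P4=0, P5=3, P6=4, P7=2) → (P0=1, P1=1, P2=2, P3=1, P4=0, P5=3, P6=4, P7=5)
step 2: fire γ:  (P0=1, P1=1, P2=2, P3=1, P4=0, P5=3, P6=4, P7=5) → (P0=1, P1=1, P2=0, P3=1, P4=0, P5=3, P6=4, P7=8)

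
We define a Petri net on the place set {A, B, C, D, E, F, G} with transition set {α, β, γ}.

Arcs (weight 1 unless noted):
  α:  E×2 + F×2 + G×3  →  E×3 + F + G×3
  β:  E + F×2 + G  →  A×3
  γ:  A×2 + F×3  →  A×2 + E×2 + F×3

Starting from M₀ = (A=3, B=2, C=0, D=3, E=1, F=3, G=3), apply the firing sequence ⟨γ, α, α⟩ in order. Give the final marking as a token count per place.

(A=3, B=2, C=0, D=3, E=5, F=1, G=3)

step 1: fire γ:  (A=3, B=2, C=0, D=3, E=1, F=3, G=3) → (A=3, B=2, C=0, D=3, E=3, F=3, G=3)
step 2: fire α:  (A=3, B=2, C=0, D=3, E=3, F=3, G=3) → (A=3, B=2, C=0, D=3, E=4, F=2, G=3)
step 3: fire α:  (A=3, B=2, C=0, D=3, E=4, F=2, G=3) → (A=3, B=2, C=0, D=3, E=5, F=1, G=3)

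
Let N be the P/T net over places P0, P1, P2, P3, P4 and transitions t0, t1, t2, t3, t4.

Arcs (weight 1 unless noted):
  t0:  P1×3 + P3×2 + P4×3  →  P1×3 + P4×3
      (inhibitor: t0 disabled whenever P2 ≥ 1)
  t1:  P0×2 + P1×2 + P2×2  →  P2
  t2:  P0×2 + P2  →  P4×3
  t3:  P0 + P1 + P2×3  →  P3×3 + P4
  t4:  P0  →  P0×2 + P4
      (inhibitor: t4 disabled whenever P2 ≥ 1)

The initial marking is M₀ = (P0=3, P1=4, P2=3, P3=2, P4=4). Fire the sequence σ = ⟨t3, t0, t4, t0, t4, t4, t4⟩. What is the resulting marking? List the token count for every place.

(P0=6, P1=3, P2=0, P3=1, P4=9)

step 1: fire t3:  (P0=3, P1=4, P2=3, P3=2, P4=4) → (P0=2, P1=3, P2=0, P3=5, P4=5)
step 2: fire t0:  (P0=2, P1=3, P2=0, P3=5, P4=5) → (P0=2, P1=3, P2=0, P3=3, P4=5)
step 3: fire t4:  (P0=2, P1=3, P2=0, P3=3, P4=5) → (P0=3, P1=3, P2=0, P3=3, P4=6)
step 4: fire t0:  (P0=3, P1=3, P2=0, P3=3, P4=6) → (P0=3, P1=3, P2=0, P3=1, P4=6)
step 5: fire t4:  (P0=3, P1=3, P2=0, P3=1, P4=6) → (P0=4, P1=3, P2=0, P3=1, P4=7)
step 6: fire t4:  (P0=4, P1=3, P2=0, P3=1, P4=7) → (P0=5, P1=3, P2=0, P3=1, P4=8)
step 7: fire t4:  (P0=5, P1=3, P2=0, P3=1, P4=8) → (P0=6, P1=3, P2=0, P3=1, P4=9)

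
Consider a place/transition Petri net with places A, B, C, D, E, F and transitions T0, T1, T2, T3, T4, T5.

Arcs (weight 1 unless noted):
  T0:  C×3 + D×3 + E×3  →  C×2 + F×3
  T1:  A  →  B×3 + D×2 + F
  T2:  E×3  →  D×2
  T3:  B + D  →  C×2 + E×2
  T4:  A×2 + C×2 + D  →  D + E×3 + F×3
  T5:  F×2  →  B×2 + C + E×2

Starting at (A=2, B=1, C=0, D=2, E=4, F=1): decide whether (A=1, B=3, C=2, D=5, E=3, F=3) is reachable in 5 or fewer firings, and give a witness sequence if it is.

NO — not reachable within 5 firings

depth 0: 1 marking
depth 1: 4 markings reached so far
depth 2: 10 markings reached so far
depth 3: 20 markings reached so far
depth 4: 35 markings reached so far
depth 5: 57 markings reached so far
target is not among the 57 markings reachable within 5 steps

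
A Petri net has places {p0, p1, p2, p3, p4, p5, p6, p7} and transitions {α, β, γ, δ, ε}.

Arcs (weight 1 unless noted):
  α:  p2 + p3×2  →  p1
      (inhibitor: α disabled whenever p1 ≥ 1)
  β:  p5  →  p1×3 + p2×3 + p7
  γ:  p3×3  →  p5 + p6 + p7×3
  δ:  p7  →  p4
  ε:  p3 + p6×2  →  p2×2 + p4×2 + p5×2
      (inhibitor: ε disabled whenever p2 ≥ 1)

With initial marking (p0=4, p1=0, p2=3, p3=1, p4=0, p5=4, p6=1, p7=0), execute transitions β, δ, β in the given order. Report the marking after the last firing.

(p0=4, p1=6, p2=9, p3=1, p4=1, p5=2, p6=1, p7=1)

step 1: fire β:  (p0=4, p1=0, p2=3, p3=1, p4=0, p5=4, p6=1, p7=0) → (p0=4, p1=3, p2=6, p3=1, p4=0, p5=3, p6=1, p7=1)
step 2: fire δ:  (p0=4, p1=3, p2=6, p3=1, p4=0, p5=3, p6=1, p7=1) → (p0=4, p1=3, p2=6, p3=1, p4=1, p5=3, p6=1, p7=0)
step 3: fire β:  (p0=4, p1=3, p2=6, p3=1, p4=1, p5=3, p6=1, p7=0) → (p0=4, p1=6, p2=9, p3=1, p4=1, p5=2, p6=1, p7=1)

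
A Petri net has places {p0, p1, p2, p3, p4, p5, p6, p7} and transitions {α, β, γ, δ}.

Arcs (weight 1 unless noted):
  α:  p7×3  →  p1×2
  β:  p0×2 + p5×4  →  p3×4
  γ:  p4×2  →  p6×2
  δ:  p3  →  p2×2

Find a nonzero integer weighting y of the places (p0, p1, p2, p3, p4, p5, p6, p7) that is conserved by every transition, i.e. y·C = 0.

y = (p0:4, p1:0, p2:1, p3:2, p4:0, p5:0, p6:0, p7:0)

Incidence matrix C (rows=places, cols=transitions):
        α    β    γ    δ
   p0   0   -2    0    0
   p1   2    0    0    0
   p2   0    0    0    2
   p3   0    4    0   -1
   p4   0    0   -2    0
   p5   0   -4    0    0
   p6   0    0    2    0
   p7  -3    0    0    0

Candidate y = [4, 0, 1, 2, 0, 0, 0, 0]; check y·C column-wise:
  col α: 4·0 + 0·2 + 1·0 + 2·0 + 0·-3 = 0
  col β: 4·-2 + 1·0 + 2·4 + 0·-4 = 0
  col γ: 4·0 + 1·0 + 2·0 + 0·-2 + 0·2 = 0
  col δ: 4·0 + 1·2 + 2·-1 = 0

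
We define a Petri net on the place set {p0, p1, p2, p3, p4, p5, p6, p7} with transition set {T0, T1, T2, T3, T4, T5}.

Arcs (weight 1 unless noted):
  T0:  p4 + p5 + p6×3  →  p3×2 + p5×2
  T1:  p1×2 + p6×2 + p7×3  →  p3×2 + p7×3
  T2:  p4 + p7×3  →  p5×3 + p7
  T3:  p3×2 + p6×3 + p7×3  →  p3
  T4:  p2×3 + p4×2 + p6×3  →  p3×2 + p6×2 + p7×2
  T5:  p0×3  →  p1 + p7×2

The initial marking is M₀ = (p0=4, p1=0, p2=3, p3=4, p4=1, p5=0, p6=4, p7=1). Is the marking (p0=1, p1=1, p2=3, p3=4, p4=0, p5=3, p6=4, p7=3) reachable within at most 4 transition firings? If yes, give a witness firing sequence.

depth 0: 1 marking
depth 1: 2 markings reached so far
depth 2: 4 markings reached so far
depth 3: 4 markings reached so far
(frontier empty at depth 3; search complete)
target is not among the 4 markings reachable within 4 steps

NO — not reachable within 4 firings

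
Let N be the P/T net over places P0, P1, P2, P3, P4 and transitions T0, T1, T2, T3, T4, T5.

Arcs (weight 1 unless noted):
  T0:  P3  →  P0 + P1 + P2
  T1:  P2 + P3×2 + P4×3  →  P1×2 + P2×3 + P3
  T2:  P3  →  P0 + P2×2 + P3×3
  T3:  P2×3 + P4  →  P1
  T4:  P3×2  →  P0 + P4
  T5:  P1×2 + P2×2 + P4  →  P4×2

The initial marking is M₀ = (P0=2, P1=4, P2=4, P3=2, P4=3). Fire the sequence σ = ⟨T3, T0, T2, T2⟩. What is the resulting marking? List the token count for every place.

(P0=5, P1=6, P2=6, P3=5, P4=2)

step 1: fire T3:  (P0=2, P1=4, P2=4, P3=2, P4=3) → (P0=2, P1=5, P2=1, P3=2, P4=2)
step 2: fire T0:  (P0=2, P1=5, P2=1, P3=2, P4=2) → (P0=3, P1=6, P2=2, P3=1, P4=2)
step 3: fire T2:  (P0=3, P1=6, P2=2, P3=1, P4=2) → (P0=4, P1=6, P2=4, P3=3, P4=2)
step 4: fire T2:  (P0=4, P1=6, P2=4, P3=3, P4=2) → (P0=5, P1=6, P2=6, P3=5, P4=2)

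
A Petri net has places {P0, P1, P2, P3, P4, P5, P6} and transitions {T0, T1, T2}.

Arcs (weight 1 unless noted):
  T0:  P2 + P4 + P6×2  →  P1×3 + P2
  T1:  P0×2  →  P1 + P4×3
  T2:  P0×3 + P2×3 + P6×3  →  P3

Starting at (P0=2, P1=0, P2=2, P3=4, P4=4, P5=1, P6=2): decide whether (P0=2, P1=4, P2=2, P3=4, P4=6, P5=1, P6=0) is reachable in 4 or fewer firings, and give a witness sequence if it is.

NO — not reachable within 4 firings

depth 0: 1 marking
depth 1: 3 markings reached so far
depth 2: 4 markings reached so far
depth 3: 4 markings reached so far
(frontier empty at depth 3; search complete)
target is not among the 4 markings reachable within 4 steps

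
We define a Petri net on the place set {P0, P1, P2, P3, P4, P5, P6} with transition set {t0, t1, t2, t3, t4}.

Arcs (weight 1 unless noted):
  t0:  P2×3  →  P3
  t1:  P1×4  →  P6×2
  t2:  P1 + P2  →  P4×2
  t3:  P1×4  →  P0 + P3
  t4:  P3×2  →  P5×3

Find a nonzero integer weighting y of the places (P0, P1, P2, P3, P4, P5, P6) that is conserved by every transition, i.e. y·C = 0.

Incidence matrix C (rows=places, cols=transitions):
       t0   t1   t2   t3   t4
   P0   0    0    0    1    0
   P1   0   -4   -1   -4    0
   P2  -3    0   -1    0    0
   P3   1    0    0    1   -2
   P4   0    0    2    0    0
   P5   0    0    0    0    3
   P6   0    2    0    0    0

Candidate y = [6, 0, -2, -6, -1, -4, 0]; check y·C column-wise:
  col t0: 6·0 + -2·-3 + -6·1 + -1·0 + -4·0 = 0
  col t1: 6·0 + 0·-4 + -2·0 + -6·0 + -1·0 + -4·0 + 0·2 = 0
  col t2: 6·0 + 0·-1 + -2·-1 + -6·0 + -1·2 + -4·0 = 0
  col t3: 6·1 + 0·-4 + -2·0 + -6·1 + -1·0 + -4·0 = 0
  col t4: 6·0 + -2·0 + -6·-2 + -1·0 + -4·3 = 0

y = (P0:6, P1:0, P2:-2, P3:-6, P4:-1, P5:-4, P6:0)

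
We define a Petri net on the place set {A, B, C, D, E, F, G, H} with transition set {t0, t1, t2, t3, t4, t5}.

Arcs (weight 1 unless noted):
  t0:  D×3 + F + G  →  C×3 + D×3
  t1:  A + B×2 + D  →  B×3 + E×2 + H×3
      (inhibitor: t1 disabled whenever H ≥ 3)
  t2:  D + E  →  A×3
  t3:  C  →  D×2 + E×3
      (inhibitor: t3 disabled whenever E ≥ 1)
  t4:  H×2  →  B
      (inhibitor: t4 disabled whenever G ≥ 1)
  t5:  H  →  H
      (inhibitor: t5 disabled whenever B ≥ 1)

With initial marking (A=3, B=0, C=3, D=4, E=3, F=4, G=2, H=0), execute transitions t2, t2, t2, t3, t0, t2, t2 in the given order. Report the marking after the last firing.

step 1: fire t2:  (A=3, B=0, C=3, D=4, E=3, F=4, G=2, H=0) → (A=6, B=0, C=3, D=3, E=2, F=4, G=2, H=0)
step 2: fire t2:  (A=6, B=0, C=3, D=3, E=2, F=4, G=2, H=0) → (A=9, B=0, C=3, D=2, E=1, F=4, G=2, H=0)
step 3: fire t2:  (A=9, B=0, C=3, D=2, E=1, F=4, G=2, H=0) → (A=12, B=0, C=3, D=1, E=0, F=4, G=2, H=0)
step 4: fire t3:  (A=12, B=0, C=3, D=1, E=0, F=4, G=2, H=0) → (A=12, B=0, C=2, D=3, E=3, F=4, G=2, H=0)
step 5: fire t0:  (A=12, B=0, C=2, D=3, E=3, F=4, G=2, H=0) → (A=12, B=0, C=5, D=3, E=3, F=3, G=1, H=0)
step 6: fire t2:  (A=12, B=0, C=5, D=3, E=3, F=3, G=1, H=0) → (A=15, B=0, C=5, D=2, E=2, F=3, G=1, H=0)
step 7: fire t2:  (A=15, B=0, C=5, D=2, E=2, F=3, G=1, H=0) → (A=18, B=0, C=5, D=1, E=1, F=3, G=1, H=0)

(A=18, B=0, C=5, D=1, E=1, F=3, G=1, H=0)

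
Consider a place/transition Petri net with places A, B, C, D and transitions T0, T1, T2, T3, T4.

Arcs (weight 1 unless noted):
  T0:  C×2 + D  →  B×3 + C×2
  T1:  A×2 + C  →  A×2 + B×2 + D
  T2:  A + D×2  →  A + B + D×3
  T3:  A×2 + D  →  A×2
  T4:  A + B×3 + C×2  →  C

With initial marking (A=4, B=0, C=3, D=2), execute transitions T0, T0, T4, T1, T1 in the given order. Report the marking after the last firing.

step 1: fire T0:  (A=4, B=0, C=3, D=2) → (A=4, B=3, C=3, D=1)
step 2: fire T0:  (A=4, B=3, C=3, D=1) → (A=4, B=6, C=3, D=0)
step 3: fire T4:  (A=4, B=6, C=3, D=0) → (A=3, B=3, C=2, D=0)
step 4: fire T1:  (A=3, B=3, C=2, D=0) → (A=3, B=5, C=1, D=1)
step 5: fire T1:  (A=3, B=5, C=1, D=1) → (A=3, B=7, C=0, D=2)

(A=3, B=7, C=0, D=2)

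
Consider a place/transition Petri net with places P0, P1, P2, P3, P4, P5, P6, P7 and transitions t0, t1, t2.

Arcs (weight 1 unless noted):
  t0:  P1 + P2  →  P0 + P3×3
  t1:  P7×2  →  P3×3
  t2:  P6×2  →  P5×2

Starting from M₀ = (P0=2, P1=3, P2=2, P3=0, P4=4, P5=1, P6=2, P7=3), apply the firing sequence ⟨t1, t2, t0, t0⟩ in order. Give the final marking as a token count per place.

(P0=4, P1=1, P2=0, P3=9, P4=4, P5=3, P6=0, P7=1)

step 1: fire t1:  (P0=2, P1=3, P2=2, P3=0, P4=4, P5=1, P6=2, P7=3) → (P0=2, P1=3, P2=2, P3=3, P4=4, P5=1, P6=2, P7=1)
step 2: fire t2:  (P0=2, P1=3, P2=2, P3=3, P4=4, P5=1, P6=2, P7=1) → (P0=2, P1=3, P2=2, P3=3, P4=4, P5=3, P6=0, P7=1)
step 3: fire t0:  (P0=2, P1=3, P2=2, P3=3, P4=4, P5=3, P6=0, P7=1) → (P0=3, P1=2, P2=1, P3=6, P4=4, P5=3, P6=0, P7=1)
step 4: fire t0:  (P0=3, P1=2, P2=1, P3=6, P4=4, P5=3, P6=0, P7=1) → (P0=4, P1=1, P2=0, P3=9, P4=4, P5=3, P6=0, P7=1)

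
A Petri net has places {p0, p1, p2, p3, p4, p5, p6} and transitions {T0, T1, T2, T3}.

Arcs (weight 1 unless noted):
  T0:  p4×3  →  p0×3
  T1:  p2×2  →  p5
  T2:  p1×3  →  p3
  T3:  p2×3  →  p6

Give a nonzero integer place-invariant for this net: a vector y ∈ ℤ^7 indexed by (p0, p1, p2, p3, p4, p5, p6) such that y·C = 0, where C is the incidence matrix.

Incidence matrix C (rows=places, cols=transitions):
       T0   T1   T2   T3
   p0   3    0    0    0
   p1   0    0   -3    0
   p2   0   -2    0   -3
   p3   0    0    1    0
   p4  -3    0    0    0
   p5   0    1    0    0
   p6   0    0    0    1

Candidate y = [0, 1, 0, 3, 0, 0, 0]; check y·C column-wise:
  col T0: 0·3 + 1·0 + 3·0 + 0·-3 = 0
  col T1: 1·0 + 0·-2 + 3·0 + 0·1 = 0
  col T2: 1·-3 + 3·1 = 0
  col T3: 1·0 + 0·-3 + 3·0 + 0·1 = 0

y = (p0:0, p1:1, p2:0, p3:3, p4:0, p5:0, p6:0)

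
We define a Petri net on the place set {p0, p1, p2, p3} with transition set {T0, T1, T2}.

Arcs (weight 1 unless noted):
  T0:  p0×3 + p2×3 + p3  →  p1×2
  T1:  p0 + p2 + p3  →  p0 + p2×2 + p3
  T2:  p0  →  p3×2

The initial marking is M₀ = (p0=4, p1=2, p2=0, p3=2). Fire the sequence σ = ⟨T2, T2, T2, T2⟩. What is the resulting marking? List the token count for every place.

(p0=0, p1=2, p2=0, p3=10)

step 1: fire T2:  (p0=4, p1=2, p2=0, p3=2) → (p0=3, p1=2, p2=0, p3=4)
step 2: fire T2:  (p0=3, p1=2, p2=0, p3=4) → (p0=2, p1=2, p2=0, p3=6)
step 3: fire T2:  (p0=2, p1=2, p2=0, p3=6) → (p0=1, p1=2, p2=0, p3=8)
step 4: fire T2:  (p0=1, p1=2, p2=0, p3=8) → (p0=0, p1=2, p2=0, p3=10)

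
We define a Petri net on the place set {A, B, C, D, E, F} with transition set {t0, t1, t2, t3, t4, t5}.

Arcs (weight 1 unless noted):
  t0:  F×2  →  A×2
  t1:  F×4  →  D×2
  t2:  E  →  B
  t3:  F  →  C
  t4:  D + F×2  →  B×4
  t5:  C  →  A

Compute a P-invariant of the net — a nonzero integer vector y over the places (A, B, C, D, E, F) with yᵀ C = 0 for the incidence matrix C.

y = (A:1, B:1, C:1, D:2, E:1, F:1)

Incidence matrix C (rows=places, cols=transitions):
       t0   t1   t2   t3   t4   t5
    A   2    0    0    0    0    1
    B   0    0    1    0    4    0
    C   0    0    0    1    0   -1
    D   0    2    0    0   -1    0
    E   0    0   -1    0    0    0
    F  -2   -4    0   -1   -2    0

Candidate y = [1, 1, 1, 2, 1, 1]; check y·C column-wise:
  col t0: 1·2 + 1·0 + 1·0 + 2·0 + 1·0 + 1·-2 = 0
  col t1: 1·0 + 1·0 + 1·0 + 2·2 + 1·0 + 1·-4 = 0
  col t2: 1·0 + 1·1 + 1·0 + 2·0 + 1·-1 + 1·0 = 0
  col t3: 1·0 + 1·0 + 1·1 + 2·0 + 1·0 + 1·-1 = 0
  col t4: 1·0 + 1·4 + 1·0 + 2·-1 + 1·0 + 1·-2 = 0
  col t5: 1·1 + 1·0 + 1·-1 + 2·0 + 1·0 + 1·0 = 0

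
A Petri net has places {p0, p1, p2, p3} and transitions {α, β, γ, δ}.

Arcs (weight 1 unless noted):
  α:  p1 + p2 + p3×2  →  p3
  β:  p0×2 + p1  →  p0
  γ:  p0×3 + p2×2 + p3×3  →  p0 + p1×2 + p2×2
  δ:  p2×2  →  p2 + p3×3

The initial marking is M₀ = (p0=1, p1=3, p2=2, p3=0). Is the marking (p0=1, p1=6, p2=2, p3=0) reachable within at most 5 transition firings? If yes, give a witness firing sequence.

depth 0: 1 marking
depth 1: 2 markings reached so far
depth 2: 3 markings reached so far
depth 3: 3 markings reached so far
(frontier empty at depth 3; search complete)
target is not among the 3 markings reachable within 5 steps

NO — not reachable within 5 firings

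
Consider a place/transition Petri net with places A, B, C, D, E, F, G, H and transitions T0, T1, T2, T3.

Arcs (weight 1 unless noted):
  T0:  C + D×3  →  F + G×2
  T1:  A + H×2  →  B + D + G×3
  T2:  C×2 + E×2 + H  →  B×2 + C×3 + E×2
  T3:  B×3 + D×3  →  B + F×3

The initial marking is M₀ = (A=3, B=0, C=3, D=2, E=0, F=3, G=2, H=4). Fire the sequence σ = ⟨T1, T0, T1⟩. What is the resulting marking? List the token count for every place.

step 1: fire T1:  (A=3, B=0, C=3, D=2, E=0, F=3, G=2, H=4) → (A=2, B=1, C=3, D=3, E=0, F=3, G=5, H=2)
step 2: fire T0:  (A=2, B=1, C=3, D=3, E=0, F=3, G=5, H=2) → (A=2, B=1, C=2, D=0, E=0, F=4, G=7, H=2)
step 3: fire T1:  (A=2, B=1, C=2, D=0, E=0, F=4, G=7, H=2) → (A=1, B=2, C=2, D=1, E=0, F=4, G=10, H=0)

(A=1, B=2, C=2, D=1, E=0, F=4, G=10, H=0)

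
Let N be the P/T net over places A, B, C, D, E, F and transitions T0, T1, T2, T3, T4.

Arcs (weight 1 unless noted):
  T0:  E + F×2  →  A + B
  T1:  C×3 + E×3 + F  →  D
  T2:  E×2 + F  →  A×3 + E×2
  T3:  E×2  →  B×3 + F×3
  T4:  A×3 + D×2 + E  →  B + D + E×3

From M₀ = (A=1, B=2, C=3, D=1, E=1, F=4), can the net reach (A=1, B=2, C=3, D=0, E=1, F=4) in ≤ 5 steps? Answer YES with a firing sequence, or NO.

depth 0: 1 marking
depth 1: 2 markings reached so far
depth 2: 2 markings reached so far
(frontier empty at depth 2; search complete)
target is not among the 2 markings reachable within 5 steps

NO — not reachable within 5 firings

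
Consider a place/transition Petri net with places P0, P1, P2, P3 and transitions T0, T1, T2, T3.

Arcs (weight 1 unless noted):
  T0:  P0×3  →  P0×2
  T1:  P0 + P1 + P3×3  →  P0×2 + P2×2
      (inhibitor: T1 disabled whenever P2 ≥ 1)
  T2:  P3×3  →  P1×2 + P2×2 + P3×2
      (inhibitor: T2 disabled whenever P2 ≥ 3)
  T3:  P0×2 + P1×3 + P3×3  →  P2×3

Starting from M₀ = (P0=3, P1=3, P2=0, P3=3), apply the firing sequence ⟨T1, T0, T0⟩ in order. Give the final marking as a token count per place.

(P0=2, P1=2, P2=2, P3=0)

step 1: fire T1:  (P0=3, P1=3, P2=0, P3=3) → (P0=4, P1=2, P2=2, P3=0)
step 2: fire T0:  (P0=4, P1=2, P2=2, P3=0) → (P0=3, P1=2, P2=2, P3=0)
step 3: fire T0:  (P0=3, P1=2, P2=2, P3=0) → (P0=2, P1=2, P2=2, P3=0)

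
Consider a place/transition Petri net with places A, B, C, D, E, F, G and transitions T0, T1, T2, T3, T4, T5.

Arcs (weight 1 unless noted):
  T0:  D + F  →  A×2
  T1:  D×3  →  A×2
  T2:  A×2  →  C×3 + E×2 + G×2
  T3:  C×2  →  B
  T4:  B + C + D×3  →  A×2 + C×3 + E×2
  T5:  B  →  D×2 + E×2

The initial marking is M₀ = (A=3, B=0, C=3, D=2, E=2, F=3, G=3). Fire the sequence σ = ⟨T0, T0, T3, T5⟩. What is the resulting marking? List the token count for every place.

step 1: fire T0:  (A=3, B=0, C=3, D=2, E=2, F=3, G=3) → (A=5, B=0, C=3, D=1, E=2, F=2, G=3)
step 2: fire T0:  (A=5, B=0, C=3, D=1, E=2, F=2, G=3) → (A=7, B=0, C=3, D=0, E=2, F=1, G=3)
step 3: fire T3:  (A=7, B=0, C=3, D=0, E=2, F=1, G=3) → (A=7, B=1, C=1, D=0, E=2, F=1, G=3)
step 4: fire T5:  (A=7, B=1, C=1, D=0, E=2, F=1, G=3) → (A=7, B=0, C=1, D=2, E=4, F=1, G=3)

(A=7, B=0, C=1, D=2, E=4, F=1, G=3)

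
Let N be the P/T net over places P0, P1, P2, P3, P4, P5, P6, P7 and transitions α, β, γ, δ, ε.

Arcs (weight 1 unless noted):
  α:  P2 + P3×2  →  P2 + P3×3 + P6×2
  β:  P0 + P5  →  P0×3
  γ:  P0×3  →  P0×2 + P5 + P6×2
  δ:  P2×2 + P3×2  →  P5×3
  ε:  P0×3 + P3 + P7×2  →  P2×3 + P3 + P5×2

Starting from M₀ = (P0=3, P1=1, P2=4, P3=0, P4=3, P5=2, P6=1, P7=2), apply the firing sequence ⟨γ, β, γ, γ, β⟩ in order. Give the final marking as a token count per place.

(P0=4, P1=1, P2=4, P3=0, P4=3, P5=3, P6=7, P7=2)

step 1: fire γ:  (P0=3, P1=1, P2=4, P3=0, P4=3, P5=2, P6=1, P7=2) → (P0=2, P1=1, P2=4, P3=0, P4=3, P5=3, P6=3, P7=2)
step 2: fire β:  (P0=2, P1=1, P2=4, P3=0, P4=3, P5=3, P6=3, P7=2) → (P0=4, P1=1, P2=4, P3=0, P4=3, P5=2, P6=3, P7=2)
step 3: fire γ:  (P0=4, P1=1, P2=4, P3=0, P4=3, P5=2, P6=3, P7=2) → (P0=3, P1=1, P2=4, P3=0, P4=3, P5=3, P6=5, P7=2)
step 4: fire γ:  (P0=3, P1=1, P2=4, P3=0, P4=3, P5=3, P6=5, P7=2) → (P0=2, P1=1, P2=4, P3=0, P4=3, P5=4, P6=7, P7=2)
step 5: fire β:  (P0=2, P1=1, P2=4, P3=0, P4=3, P5=4, P6=7, P7=2) → (P0=4, P1=1, P2=4, P3=0, P4=3, P5=3, P6=7, P7=2)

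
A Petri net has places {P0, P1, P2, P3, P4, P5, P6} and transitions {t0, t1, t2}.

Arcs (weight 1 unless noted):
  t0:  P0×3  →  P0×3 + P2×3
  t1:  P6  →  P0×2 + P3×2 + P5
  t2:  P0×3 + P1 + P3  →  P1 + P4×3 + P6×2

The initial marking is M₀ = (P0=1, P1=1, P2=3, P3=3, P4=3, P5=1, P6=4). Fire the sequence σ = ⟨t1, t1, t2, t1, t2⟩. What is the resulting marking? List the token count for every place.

step 1: fire t1:  (P0=1, P1=1, P2=3, P3=3, P4=3, P5=1, P6=4) → (P0=3, P1=1, P2=3, P3=5, P4=3, P5=2, P6=3)
step 2: fire t1:  (P0=3, P1=1, P2=3, P3=5, P4=3, P5=2, P6=3) → (P0=5, P1=1, P2=3, P3=7, P4=3, P5=3, P6=2)
step 3: fire t2:  (P0=5, P1=1, P2=3, P3=7, P4=3, P5=3, P6=2) → (P0=2, P1=1, P2=3, P3=6, P4=6, P5=3, P6=4)
step 4: fire t1:  (P0=2, P1=1, P2=3, P3=6, P4=6, P5=3, P6=4) → (P0=4, P1=1, P2=3, P3=8, P4=6, P5=4, P6=3)
step 5: fire t2:  (P0=4, P1=1, P2=3, P3=8, P4=6, P5=4, P6=3) → (P0=1, P1=1, P2=3, P3=7, P4=9, P5=4, P6=5)

(P0=1, P1=1, P2=3, P3=7, P4=9, P5=4, P6=5)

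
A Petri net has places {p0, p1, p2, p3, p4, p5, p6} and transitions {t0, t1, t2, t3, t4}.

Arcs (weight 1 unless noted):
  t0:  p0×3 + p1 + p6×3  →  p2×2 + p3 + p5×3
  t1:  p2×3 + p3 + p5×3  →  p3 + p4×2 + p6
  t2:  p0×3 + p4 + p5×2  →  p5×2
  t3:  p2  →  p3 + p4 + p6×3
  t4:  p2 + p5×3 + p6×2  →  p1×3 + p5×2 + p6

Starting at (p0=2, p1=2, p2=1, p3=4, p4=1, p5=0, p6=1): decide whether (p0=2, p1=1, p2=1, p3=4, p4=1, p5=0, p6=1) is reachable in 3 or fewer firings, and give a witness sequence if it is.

NO — not reachable within 3 firings

depth 0: 1 marking
depth 1: 2 markings reached so far
depth 2: 2 markings reached so far
(frontier empty at depth 2; search complete)
target is not among the 2 markings reachable within 3 steps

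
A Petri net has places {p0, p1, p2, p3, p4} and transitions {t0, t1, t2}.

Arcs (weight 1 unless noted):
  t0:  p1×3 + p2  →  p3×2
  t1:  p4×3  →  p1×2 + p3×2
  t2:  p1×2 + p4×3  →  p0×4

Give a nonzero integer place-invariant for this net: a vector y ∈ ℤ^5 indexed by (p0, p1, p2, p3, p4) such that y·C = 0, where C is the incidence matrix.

Incidence matrix C (rows=places, cols=transitions):
       t0   t1   t2
   p0   0    0    4
   p1  -3    2   -2
   p2  -1    0    0
   p3   2    2    0
   p4   0   -3   -3

Candidate y = [1, 2, -10, -2, 0]; check y·C column-wise:
  col t0: 1·0 + 2·-3 + -10·-1 + -2·2 = 0
  col t1: 1·0 + 2·2 + -10·0 + -2·2 + 0·-3 = 0
  col t2: 1·4 + 2·-2 + -10·0 + -2·0 + 0·-3 = 0

y = (p0:1, p1:2, p2:-10, p3:-2, p4:0)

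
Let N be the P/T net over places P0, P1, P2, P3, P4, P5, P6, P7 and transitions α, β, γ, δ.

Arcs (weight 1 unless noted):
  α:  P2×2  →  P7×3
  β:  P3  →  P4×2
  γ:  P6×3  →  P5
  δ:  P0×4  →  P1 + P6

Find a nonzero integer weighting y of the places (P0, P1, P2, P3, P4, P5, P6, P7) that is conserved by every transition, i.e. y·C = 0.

y = (P0:1, P1:4, P2:0, P3:0, P4:0, P5:0, P6:0, P7:0)

Incidence matrix C (rows=places, cols=transitions):
        α    β    γ    δ
   P0   0    0    0   -4
   P1   0    0    0    1
   P2  -2    0    0    0
   P3   0   -1    0    0
   P4   0    2    0    0
   P5   0    0    1    0
   P6   0    0   -3    1
   P7   3    0    0    0

Candidate y = [1, 4, 0, 0, 0, 0, 0, 0]; check y·C column-wise:
  col α: 1·0 + 4·0 + 0·-2 + 0·3 = 0
  col β: 1·0 + 4·0 + 0·-1 + 0·2 = 0
  col γ: 1·0 + 4·0 + 0·1 + 0·-3 = 0
  col δ: 1·-4 + 4·1 + 0·1 = 0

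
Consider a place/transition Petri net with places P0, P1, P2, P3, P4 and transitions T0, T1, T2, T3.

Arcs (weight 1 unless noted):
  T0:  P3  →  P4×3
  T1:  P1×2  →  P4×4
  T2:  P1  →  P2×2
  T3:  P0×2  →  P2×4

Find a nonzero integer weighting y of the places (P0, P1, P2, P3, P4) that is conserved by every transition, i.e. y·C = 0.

Incidence matrix C (rows=places, cols=transitions):
       T0   T1   T2   T3
   P0   0    0    0   -2
   P1   0   -2   -1    0
   P2   0    0    2    4
   P3  -1    0    0    0
   P4   3    4    0    0

Candidate y = [2, 2, 1, 3, 1]; check y·C column-wise:
  col T0: 2·0 + 2·0 + 1·0 + 3·-1 + 1·3 = 0
  col T1: 2·0 + 2·-2 + 1·0 + 3·0 + 1·4 = 0
  col T2: 2·0 + 2·-1 + 1·2 + 3·0 + 1·0 = 0
  col T3: 2·-2 + 2·0 + 1·4 + 3·0 + 1·0 = 0

y = (P0:2, P1:2, P2:1, P3:3, P4:1)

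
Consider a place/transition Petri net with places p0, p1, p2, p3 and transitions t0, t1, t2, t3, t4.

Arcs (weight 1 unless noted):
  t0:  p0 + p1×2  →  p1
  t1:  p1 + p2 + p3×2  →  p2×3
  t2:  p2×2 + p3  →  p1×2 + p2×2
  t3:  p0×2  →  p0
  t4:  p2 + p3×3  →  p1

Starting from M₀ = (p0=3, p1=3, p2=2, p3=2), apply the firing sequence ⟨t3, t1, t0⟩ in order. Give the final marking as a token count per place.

(p0=1, p1=1, p2=4, p3=0)

step 1: fire t3:  (p0=3, p1=3, p2=2, p3=2) → (p0=2, p1=3, p2=2, p3=2)
step 2: fire t1:  (p0=2, p1=3, p2=2, p3=2) → (p0=2, p1=2, p2=4, p3=0)
step 3: fire t0:  (p0=2, p1=2, p2=4, p3=0) → (p0=1, p1=1, p2=4, p3=0)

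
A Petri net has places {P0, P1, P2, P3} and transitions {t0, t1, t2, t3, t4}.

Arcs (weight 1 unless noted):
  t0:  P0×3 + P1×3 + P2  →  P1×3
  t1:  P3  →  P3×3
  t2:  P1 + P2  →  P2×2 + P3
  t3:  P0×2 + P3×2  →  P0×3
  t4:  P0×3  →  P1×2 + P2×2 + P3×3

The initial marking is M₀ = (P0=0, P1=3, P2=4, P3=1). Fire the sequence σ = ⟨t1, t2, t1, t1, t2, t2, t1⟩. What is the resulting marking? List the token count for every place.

(P0=0, P1=0, P2=7, P3=12)

step 1: fire t1:  (P0=0, P1=3, P2=4, P3=1) → (P0=0, P1=3, P2=4, P3=3)
step 2: fire t2:  (P0=0, P1=3, P2=4, P3=3) → (P0=0, P1=2, P2=5, P3=4)
step 3: fire t1:  (P0=0, P1=2, P2=5, P3=4) → (P0=0, P1=2, P2=5, P3=6)
step 4: fire t1:  (P0=0, P1=2, P2=5, P3=6) → (P0=0, P1=2, P2=5, P3=8)
step 5: fire t2:  (P0=0, P1=2, P2=5, P3=8) → (P0=0, P1=1, P2=6, P3=9)
step 6: fire t2:  (P0=0, P1=1, P2=6, P3=9) → (P0=0, P1=0, P2=7, P3=10)
step 7: fire t1:  (P0=0, P1=0, P2=7, P3=10) → (P0=0, P1=0, P2=7, P3=12)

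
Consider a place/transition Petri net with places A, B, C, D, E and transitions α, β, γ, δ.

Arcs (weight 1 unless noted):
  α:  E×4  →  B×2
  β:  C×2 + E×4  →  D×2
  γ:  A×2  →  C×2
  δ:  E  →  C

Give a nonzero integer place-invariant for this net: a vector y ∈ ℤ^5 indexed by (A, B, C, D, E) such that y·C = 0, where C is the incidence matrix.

Incidence matrix C (rows=places, cols=transitions):
        α    β    γ    δ
    A   0    0   -2    0
    B   2    0    0    0
    C   0   -2    2    1
    D   0    2    0    0
    E  -4   -4    0   -1

Candidate y = [1, 2, 1, 3, 1]; check y·C column-wise:
  col α: 1·0 + 2·2 + 1·0 + 3·0 + 1·-4 = 0
  col β: 1·0 + 2·0 + 1·-2 + 3·2 + 1·-4 = 0
  col γ: 1·-2 + 2·0 + 1·2 + 3·0 + 1·0 = 0
  col δ: 1·0 + 2·0 + 1·1 + 3·0 + 1·-1 = 0

y = (A:1, B:2, C:1, D:3, E:1)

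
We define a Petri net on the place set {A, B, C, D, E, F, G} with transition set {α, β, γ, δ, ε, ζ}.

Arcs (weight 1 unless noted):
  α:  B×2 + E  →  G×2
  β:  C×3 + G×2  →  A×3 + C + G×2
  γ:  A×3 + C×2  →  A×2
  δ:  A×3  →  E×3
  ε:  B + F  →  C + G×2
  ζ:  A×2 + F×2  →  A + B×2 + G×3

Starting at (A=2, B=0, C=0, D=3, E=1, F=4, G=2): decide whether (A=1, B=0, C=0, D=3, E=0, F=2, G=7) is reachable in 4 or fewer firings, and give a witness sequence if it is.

step 1: fire ζ:  (A=2, B=0, C=0, D=3, E=1, F=4, G=2) → (A=1, B=2, C=0, D=3, E=1, F=2, G=5)
step 2: fire α:  (A=1, B=2, C=0, D=3, E=1, F=2, G=5) → (A=1, B=0, C=0, D=3, E=0, F=2, G=7)

YES — reachable via ⟨ζ, α⟩ (2 firings)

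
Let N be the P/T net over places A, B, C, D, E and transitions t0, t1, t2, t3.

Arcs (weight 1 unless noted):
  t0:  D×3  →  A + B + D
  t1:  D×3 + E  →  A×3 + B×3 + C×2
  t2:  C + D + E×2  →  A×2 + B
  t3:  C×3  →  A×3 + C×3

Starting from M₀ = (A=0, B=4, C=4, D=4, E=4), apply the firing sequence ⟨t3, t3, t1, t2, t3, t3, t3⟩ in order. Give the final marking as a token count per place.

(A=20, B=8, C=5, D=0, E=1)

step 1: fire t3:  (A=0, B=4, C=4, D=4, E=4) → (A=3, B=4, C=4, D=4, E=4)
step 2: fire t3:  (A=3, B=4, C=4, D=4, E=4) → (A=6, B=4, C=4, D=4, E=4)
step 3: fire t1:  (A=6, B=4, C=4, D=4, E=4) → (A=9, B=7, C=6, D=1, E=3)
step 4: fire t2:  (A=9, B=7, C=6, D=1, E=3) → (A=11, B=8, C=5, D=0, E=1)
step 5: fire t3:  (A=11, B=8, C=5, D=0, E=1) → (A=14, B=8, C=5, D=0, E=1)
step 6: fire t3:  (A=14, B=8, C=5, D=0, E=1) → (A=17, B=8, C=5, D=0, E=1)
step 7: fire t3:  (A=17, B=8, C=5, D=0, E=1) → (A=20, B=8, C=5, D=0, E=1)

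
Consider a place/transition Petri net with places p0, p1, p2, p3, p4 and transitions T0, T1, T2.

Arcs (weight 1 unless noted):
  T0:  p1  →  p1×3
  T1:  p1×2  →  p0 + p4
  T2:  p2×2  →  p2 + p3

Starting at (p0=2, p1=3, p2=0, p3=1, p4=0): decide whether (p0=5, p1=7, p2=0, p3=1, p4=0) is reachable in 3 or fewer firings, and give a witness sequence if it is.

depth 0: 1 marking
depth 1: 3 markings reached so far
depth 2: 5 markings reached so far
depth 3: 8 markings reached so far
target is not among the 8 markings reachable within 3 steps

NO — not reachable within 3 firings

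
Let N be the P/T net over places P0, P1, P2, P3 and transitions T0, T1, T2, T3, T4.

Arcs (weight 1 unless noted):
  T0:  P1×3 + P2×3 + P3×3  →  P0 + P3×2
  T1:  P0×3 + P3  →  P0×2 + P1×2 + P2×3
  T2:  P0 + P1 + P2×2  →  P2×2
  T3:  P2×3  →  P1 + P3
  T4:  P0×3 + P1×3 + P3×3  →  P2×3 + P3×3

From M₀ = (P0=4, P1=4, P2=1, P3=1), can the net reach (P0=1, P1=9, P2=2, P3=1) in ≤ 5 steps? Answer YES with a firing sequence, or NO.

depth 0: 1 marking
depth 1: 2 markings reached so far
depth 2: 4 markings reached so far
depth 3: 7 markings reached so far
depth 4: 11 markings reached so far
depth 5: 14 markings reached so far
target is not among the 14 markings reachable within 5 steps

NO — not reachable within 5 firings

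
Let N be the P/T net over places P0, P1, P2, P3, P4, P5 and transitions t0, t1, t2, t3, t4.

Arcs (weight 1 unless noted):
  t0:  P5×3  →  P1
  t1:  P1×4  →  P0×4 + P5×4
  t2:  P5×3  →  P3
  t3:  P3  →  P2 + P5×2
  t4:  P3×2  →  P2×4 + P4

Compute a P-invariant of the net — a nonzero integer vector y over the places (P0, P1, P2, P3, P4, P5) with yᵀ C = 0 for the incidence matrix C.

Incidence matrix C (rows=places, cols=transitions):
       t0   t1   t2   t3   t4
   P0   0    4    0    0    0
   P1   1   -4    0    0    0
   P2   0    0    0    1    4
   P3   0    0    1   -1   -2
   P4   0    0    0    0    1
   P5  -3    4   -3    2    0

Candidate y = [2, 3, 1, 3, 2, 1]; check y·C column-wise:
  col t0: 2·0 + 3·1 + 1·0 + 3·0 + 2·0 + 1·-3 = 0
  col t1: 2·4 + 3·-4 + 1·0 + 3·0 + 2·0 + 1·4 = 0
  col t2: 2·0 + 3·0 + 1·0 + 3·1 + 2·0 + 1·-3 = 0
  col t3: 2·0 + 3·0 + 1·1 + 3·-1 + 2·0 + 1·2 = 0
  col t4: 2·0 + 3·0 + 1·4 + 3·-2 + 2·1 + 1·0 = 0

y = (P0:2, P1:3, P2:1, P3:3, P4:2, P5:1)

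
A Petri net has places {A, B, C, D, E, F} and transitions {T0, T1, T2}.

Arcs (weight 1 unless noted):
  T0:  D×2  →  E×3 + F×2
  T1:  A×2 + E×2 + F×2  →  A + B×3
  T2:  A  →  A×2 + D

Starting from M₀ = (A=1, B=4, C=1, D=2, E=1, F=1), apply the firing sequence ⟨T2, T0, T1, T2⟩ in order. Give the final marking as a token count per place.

(A=2, B=7, C=1, D=2, E=2, F=1)

step 1: fire T2:  (A=1, B=4, C=1, D=2, E=1, F=1) → (A=2, B=4, C=1, D=3, E=1, F=1)
step 2: fire T0:  (A=2, B=4, C=1, D=3, E=1, F=1) → (A=2, B=4, C=1, D=1, E=4, F=3)
step 3: fire T1:  (A=2, B=4, C=1, D=1, E=4, F=3) → (A=1, B=7, C=1, D=1, E=2, F=1)
step 4: fire T2:  (A=1, B=7, C=1, D=1, E=2, F=1) → (A=2, B=7, C=1, D=2, E=2, F=1)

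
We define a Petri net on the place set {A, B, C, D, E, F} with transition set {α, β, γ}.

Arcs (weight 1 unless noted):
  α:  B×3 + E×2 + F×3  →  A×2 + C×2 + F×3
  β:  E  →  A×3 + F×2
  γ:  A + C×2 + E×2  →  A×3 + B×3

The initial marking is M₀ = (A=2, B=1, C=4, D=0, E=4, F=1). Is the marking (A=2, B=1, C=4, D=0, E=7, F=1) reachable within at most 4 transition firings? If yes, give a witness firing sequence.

depth 0: 1 marking
depth 1: 3 markings reached so far
depth 2: 6 markings reached so far
depth 3: 8 markings reached so far
depth 4: 9 markings reached so far
target is not among the 9 markings reachable within 4 steps

NO — not reachable within 4 firings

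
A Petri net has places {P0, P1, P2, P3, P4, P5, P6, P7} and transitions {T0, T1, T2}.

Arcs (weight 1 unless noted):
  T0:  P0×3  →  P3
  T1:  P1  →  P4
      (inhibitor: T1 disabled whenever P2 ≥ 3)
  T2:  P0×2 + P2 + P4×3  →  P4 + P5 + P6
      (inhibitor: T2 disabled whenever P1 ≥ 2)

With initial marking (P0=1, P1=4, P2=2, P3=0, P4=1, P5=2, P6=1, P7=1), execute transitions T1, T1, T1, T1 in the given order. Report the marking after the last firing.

step 1: fire T1:  (P0=1, P1=4, P2=2, P3=0, P4=1, P5=2, P6=1, P7=1) → (P0=1, P1=3, P2=2, P3=0, P4=2, P5=2, P6=1, P7=1)
step 2: fire T1:  (P0=1, P1=3, P2=2, P3=0, P4=2, P5=2, P6=1, P7=1) → (P0=1, P1=2, P2=2, P3=0, P4=3, P5=2, P6=1, P7=1)
step 3: fire T1:  (P0=1, P1=2, P2=2, P3=0, P4=3, P5=2, P6=1, P7=1) → (P0=1, P1=1, P2=2, P3=0, P4=4, P5=2, P6=1, P7=1)
step 4: fire T1:  (P0=1, P1=1, P2=2, P3=0, P4=4, P5=2, P6=1, P7=1) → (P0=1, P1=0, P2=2, P3=0, P4=5, P5=2, P6=1, P7=1)

(P0=1, P1=0, P2=2, P3=0, P4=5, P5=2, P6=1, P7=1)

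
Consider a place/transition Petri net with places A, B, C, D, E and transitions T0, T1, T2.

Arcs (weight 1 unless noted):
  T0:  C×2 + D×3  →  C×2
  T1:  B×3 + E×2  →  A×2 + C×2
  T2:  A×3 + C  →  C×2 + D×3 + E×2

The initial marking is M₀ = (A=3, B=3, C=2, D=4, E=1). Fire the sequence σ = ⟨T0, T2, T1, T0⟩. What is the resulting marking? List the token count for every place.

step 1: fire T0:  (A=3, B=3, C=2, D=4, E=1) → (A=3, B=3, C=2, D=1, E=1)
step 2: fire T2:  (A=3, B=3, C=2, D=1, E=1) → (A=0, B=3, C=3, D=4, E=3)
step 3: fire T1:  (A=0, B=3, C=3, D=4, E=3) → (A=2, B=0, C=5, D=4, E=1)
step 4: fire T0:  (A=2, B=0, C=5, D=4, E=1) → (A=2, B=0, C=5, D=1, E=1)

(A=2, B=0, C=5, D=1, E=1)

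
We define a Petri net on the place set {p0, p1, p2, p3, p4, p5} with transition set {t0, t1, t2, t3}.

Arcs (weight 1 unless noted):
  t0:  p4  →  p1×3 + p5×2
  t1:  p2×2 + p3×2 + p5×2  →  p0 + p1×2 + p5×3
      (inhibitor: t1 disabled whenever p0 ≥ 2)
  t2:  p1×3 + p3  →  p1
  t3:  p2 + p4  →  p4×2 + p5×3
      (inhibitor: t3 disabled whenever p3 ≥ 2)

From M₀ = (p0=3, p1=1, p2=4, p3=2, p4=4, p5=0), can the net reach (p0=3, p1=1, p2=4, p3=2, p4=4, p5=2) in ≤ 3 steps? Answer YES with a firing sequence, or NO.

depth 0: 1 marking
depth 1: 2 markings reached so far
depth 2: 4 markings reached so far
depth 3: 7 markings reached so far
target is not among the 7 markings reachable within 3 steps

NO — not reachable within 3 firings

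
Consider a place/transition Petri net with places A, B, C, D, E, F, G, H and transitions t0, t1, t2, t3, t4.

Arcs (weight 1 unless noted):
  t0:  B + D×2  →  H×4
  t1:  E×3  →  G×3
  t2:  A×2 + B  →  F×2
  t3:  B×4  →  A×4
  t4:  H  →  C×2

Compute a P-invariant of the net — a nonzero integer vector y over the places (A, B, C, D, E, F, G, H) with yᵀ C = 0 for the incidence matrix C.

y = (A:2, B:2, C:0, D:-1, E:0, F:3, G:0, H:0)

Incidence matrix C (rows=places, cols=transitions):
       t0   t1   t2   t3   t4
    A   0    0   -2    4    0
    B  -1    0   -1   -4    0
    C   0    0    0    0    2
    D  -2    0    0    0    0
    E   0   -3    0    0    0
    F   0    0    2    0    0
    G   0    3    0    0    0
    H   4    0    0    0   -1

Candidate y = [2, 2, 0, -1, 0, 3, 0, 0]; check y·C column-wise:
  col t0: 2·0 + 2·-1 + -1·-2 + 3·0 + 0·4 = 0
  col t1: 2·0 + 2·0 + -1·0 + 0·-3 + 3·0 + 0·3 = 0
  col t2: 2·-2 + 2·-1 + -1·0 + 3·2 = 0
  col t3: 2·4 + 2·-4 + -1·0 + 3·0 = 0
  col t4: 2·0 + 2·0 + 0·2 + -1·0 + 3·0 + 0·-1 = 0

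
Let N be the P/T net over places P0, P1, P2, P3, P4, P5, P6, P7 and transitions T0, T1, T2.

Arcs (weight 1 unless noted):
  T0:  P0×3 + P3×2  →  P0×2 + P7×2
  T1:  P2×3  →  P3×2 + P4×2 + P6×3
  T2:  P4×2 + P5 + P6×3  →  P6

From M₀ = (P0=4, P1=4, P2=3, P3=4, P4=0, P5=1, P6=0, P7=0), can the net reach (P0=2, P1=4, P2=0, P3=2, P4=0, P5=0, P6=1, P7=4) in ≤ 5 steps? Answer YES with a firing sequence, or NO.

step 1: fire T0:  (P0=4, P1=4, P2=3, P3=4, P4=0, P5=1, P6=0, P7=0) → (P0=3, P1=4, P2=3, P3=2, P4=0, P5=1, P6=0, P7=2)
step 2: fire T0:  (P0=3, P1=4, P2=3, P3=2, P4=0, P5=1, P6=0, P7=2) → (P0=2, P1=4, P2=3, P3=0, P4=0, P5=1, P6=0, P7=4)
step 3: fire T1:  (P0=2, P1=4, P2=3, P3=0, P4=0, P5=1, P6=0, P7=4) → (P0=2, P1=4, P2=0, P3=2, P4=2, P5=1, P6=3, P7=4)
step 4: fire T2:  (P0=2, P1=4, P2=0, P3=2, P4=2, P5=1, P6=3, P7=4) → (P0=2, P1=4, P2=0, P3=2, P4=0, P5=0, P6=1, P7=4)

YES — reachable via ⟨T0, T0, T1, T2⟩ (4 firings)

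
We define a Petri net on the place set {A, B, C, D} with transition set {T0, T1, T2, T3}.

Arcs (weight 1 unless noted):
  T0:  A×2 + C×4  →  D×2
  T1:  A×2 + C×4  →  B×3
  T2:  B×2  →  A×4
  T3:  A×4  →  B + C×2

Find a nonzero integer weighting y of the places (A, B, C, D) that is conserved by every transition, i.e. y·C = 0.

y = (A:1, B:2, C:1, D:3)

Incidence matrix C (rows=places, cols=transitions):
       T0   T1   T2   T3
    A  -2   -2    4   -4
    B   0    3   -2    1
    C  -4   -4    0    2
    D   2    0    0    0

Candidate y = [1, 2, 1, 3]; check y·C column-wise:
  col T0: 1·-2 + 2·0 + 1·-4 + 3·2 = 0
  col T1: 1·-2 + 2·3 + 1·-4 + 3·0 = 0
  col T2: 1·4 + 2·-2 + 1·0 + 3·0 = 0
  col T3: 1·-4 + 2·1 + 1·2 + 3·0 = 0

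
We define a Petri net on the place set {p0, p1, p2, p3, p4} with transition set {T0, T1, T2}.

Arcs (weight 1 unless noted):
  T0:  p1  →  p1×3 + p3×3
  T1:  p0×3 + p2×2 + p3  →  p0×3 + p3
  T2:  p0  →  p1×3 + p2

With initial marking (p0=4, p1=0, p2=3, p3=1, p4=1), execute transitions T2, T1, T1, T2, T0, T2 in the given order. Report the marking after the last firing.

(p0=1, p1=11, p2=2, p3=4, p4=1)

step 1: fire T2:  (p0=4, p1=0, p2=3, p3=1, p4=1) → (p0=3, p1=3, p2=4, p3=1, p4=1)
step 2: fire T1:  (p0=3, p1=3, p2=4, p3=1, p4=1) → (p0=3, p1=3, p2=2, p3=1, p4=1)
step 3: fire T1:  (p0=3, p1=3, p2=2, p3=1, p4=1) → (p0=3, p1=3, p2=0, p3=1, p4=1)
step 4: fire T2:  (p0=3, p1=3, p2=0, p3=1, p4=1) → (p0=2, p1=6, p2=1, p3=1, p4=1)
step 5: fire T0:  (p0=2, p1=6, p2=1, p3=1, p4=1) → (p0=2, p1=8, p2=1, p3=4, p4=1)
step 6: fire T2:  (p0=2, p1=8, p2=1, p3=4, p4=1) → (p0=1, p1=11, p2=2, p3=4, p4=1)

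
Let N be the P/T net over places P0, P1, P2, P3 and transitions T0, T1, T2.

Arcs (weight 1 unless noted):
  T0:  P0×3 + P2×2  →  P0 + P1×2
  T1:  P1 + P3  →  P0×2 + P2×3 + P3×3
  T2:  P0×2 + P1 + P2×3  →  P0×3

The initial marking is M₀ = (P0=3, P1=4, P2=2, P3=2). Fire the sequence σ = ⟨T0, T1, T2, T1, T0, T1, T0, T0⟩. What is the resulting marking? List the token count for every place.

(P0=2, P1=8, P2=0, P3=8)

step 1: fire T0:  (P0=3, P1=4, P2=2, P3=2) → (P0=1, P1=6, P2=0, P3=2)
step 2: fire T1:  (P0=1, P1=6, P2=0, P3=2) → (P0=3, P1=5, P2=3, P3=4)
step 3: fire T2:  (P0=3, P1=5, P2=3, P3=4) → (P0=4, P1=4, P2=0, P3=4)
step 4: fire T1:  (P0=4, P1=4, P2=0, P3=4) → (P0=6, P1=3, P2=3, P3=6)
step 5: fire T0:  (P0=6, P1=3, P2=3, P3=6) → (P0=4, P1=5, P2=1, P3=6)
step 6: fire T1:  (P0=4, P1=5, P2=1, P3=6) → (P0=6, P1=4, P2=4, P3=8)
step 7: fire T0:  (P0=6, P1=4, P2=4, P3=8) → (P0=4, P1=6, P2=2, P3=8)
step 8: fire T0:  (P0=4, P1=6, P2=2, P3=8) → (P0=2, P1=8, P2=0, P3=8)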